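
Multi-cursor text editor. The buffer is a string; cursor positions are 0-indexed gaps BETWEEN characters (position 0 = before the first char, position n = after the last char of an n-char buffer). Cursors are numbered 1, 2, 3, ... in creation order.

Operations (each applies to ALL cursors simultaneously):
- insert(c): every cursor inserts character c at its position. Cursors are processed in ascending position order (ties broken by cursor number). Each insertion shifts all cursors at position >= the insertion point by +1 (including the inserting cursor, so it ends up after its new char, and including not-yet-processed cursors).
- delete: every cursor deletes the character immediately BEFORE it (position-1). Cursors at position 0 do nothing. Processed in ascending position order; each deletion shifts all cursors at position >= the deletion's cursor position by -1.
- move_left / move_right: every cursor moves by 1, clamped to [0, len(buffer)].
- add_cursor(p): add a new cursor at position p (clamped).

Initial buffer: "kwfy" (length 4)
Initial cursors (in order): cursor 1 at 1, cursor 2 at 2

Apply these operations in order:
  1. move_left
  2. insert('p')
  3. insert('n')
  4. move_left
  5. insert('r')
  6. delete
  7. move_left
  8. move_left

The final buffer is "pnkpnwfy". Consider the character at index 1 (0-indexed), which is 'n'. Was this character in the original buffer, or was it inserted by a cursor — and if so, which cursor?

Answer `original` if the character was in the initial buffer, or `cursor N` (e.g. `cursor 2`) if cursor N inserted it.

Answer: cursor 1

Derivation:
After op 1 (move_left): buffer="kwfy" (len 4), cursors c1@0 c2@1, authorship ....
After op 2 (insert('p')): buffer="pkpwfy" (len 6), cursors c1@1 c2@3, authorship 1.2...
After op 3 (insert('n')): buffer="pnkpnwfy" (len 8), cursors c1@2 c2@5, authorship 11.22...
After op 4 (move_left): buffer="pnkpnwfy" (len 8), cursors c1@1 c2@4, authorship 11.22...
After op 5 (insert('r')): buffer="prnkprnwfy" (len 10), cursors c1@2 c2@6, authorship 111.222...
After op 6 (delete): buffer="pnkpnwfy" (len 8), cursors c1@1 c2@4, authorship 11.22...
After op 7 (move_left): buffer="pnkpnwfy" (len 8), cursors c1@0 c2@3, authorship 11.22...
After op 8 (move_left): buffer="pnkpnwfy" (len 8), cursors c1@0 c2@2, authorship 11.22...
Authorship (.=original, N=cursor N): 1 1 . 2 2 . . .
Index 1: author = 1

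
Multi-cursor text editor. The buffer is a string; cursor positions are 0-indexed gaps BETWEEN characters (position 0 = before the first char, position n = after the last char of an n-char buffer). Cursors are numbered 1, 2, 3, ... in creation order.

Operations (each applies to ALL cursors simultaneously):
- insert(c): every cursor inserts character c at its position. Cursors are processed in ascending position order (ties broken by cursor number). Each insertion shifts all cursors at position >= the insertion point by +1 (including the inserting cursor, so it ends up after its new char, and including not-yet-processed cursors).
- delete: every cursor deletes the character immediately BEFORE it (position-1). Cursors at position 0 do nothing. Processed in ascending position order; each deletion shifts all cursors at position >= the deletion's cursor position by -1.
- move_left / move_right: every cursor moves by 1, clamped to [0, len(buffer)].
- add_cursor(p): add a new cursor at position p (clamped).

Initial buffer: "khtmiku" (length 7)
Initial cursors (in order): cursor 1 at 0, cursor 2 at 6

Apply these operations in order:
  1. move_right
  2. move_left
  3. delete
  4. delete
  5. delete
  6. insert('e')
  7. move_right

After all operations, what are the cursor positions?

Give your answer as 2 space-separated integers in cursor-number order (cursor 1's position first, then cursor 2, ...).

Answer: 2 6

Derivation:
After op 1 (move_right): buffer="khtmiku" (len 7), cursors c1@1 c2@7, authorship .......
After op 2 (move_left): buffer="khtmiku" (len 7), cursors c1@0 c2@6, authorship .......
After op 3 (delete): buffer="khtmiu" (len 6), cursors c1@0 c2@5, authorship ......
After op 4 (delete): buffer="khtmu" (len 5), cursors c1@0 c2@4, authorship .....
After op 5 (delete): buffer="khtu" (len 4), cursors c1@0 c2@3, authorship ....
After op 6 (insert('e')): buffer="ekhteu" (len 6), cursors c1@1 c2@5, authorship 1...2.
After op 7 (move_right): buffer="ekhteu" (len 6), cursors c1@2 c2@6, authorship 1...2.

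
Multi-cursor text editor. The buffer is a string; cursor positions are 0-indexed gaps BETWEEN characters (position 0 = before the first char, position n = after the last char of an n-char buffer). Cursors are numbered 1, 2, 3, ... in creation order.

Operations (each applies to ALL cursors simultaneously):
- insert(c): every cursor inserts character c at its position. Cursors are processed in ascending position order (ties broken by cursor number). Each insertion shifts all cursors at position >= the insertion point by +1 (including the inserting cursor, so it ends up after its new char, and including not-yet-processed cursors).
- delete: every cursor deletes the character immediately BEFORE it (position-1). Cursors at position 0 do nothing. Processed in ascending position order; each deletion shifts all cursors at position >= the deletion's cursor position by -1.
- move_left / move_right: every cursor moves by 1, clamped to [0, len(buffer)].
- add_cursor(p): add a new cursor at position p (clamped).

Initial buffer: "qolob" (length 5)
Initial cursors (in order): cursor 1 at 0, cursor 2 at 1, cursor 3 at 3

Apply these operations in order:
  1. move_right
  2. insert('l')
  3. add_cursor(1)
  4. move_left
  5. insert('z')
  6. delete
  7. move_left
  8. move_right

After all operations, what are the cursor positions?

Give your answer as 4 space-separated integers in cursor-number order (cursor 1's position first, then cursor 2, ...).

Answer: 1 3 6 1

Derivation:
After op 1 (move_right): buffer="qolob" (len 5), cursors c1@1 c2@2 c3@4, authorship .....
After op 2 (insert('l')): buffer="qlollolb" (len 8), cursors c1@2 c2@4 c3@7, authorship .1.2..3.
After op 3 (add_cursor(1)): buffer="qlollolb" (len 8), cursors c4@1 c1@2 c2@4 c3@7, authorship .1.2..3.
After op 4 (move_left): buffer="qlollolb" (len 8), cursors c4@0 c1@1 c2@3 c3@6, authorship .1.2..3.
After op 5 (insert('z')): buffer="zqzlozllozlb" (len 12), cursors c4@1 c1@3 c2@6 c3@10, authorship 4.11.22..33.
After op 6 (delete): buffer="qlollolb" (len 8), cursors c4@0 c1@1 c2@3 c3@6, authorship .1.2..3.
After op 7 (move_left): buffer="qlollolb" (len 8), cursors c1@0 c4@0 c2@2 c3@5, authorship .1.2..3.
After op 8 (move_right): buffer="qlollolb" (len 8), cursors c1@1 c4@1 c2@3 c3@6, authorship .1.2..3.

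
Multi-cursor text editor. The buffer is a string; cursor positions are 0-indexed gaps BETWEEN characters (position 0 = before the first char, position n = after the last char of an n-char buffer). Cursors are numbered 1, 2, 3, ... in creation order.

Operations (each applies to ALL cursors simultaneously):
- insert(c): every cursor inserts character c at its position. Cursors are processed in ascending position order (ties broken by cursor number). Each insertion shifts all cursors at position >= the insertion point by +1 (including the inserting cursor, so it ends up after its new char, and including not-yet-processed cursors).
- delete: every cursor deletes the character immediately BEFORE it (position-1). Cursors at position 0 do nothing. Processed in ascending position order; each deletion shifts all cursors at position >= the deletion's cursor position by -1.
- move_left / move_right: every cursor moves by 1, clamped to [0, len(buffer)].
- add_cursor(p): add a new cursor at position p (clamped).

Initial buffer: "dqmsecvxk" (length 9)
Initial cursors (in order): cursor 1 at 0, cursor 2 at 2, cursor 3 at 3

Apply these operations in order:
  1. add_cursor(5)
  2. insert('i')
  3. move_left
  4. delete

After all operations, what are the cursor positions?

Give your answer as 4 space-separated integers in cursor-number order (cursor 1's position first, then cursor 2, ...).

After op 1 (add_cursor(5)): buffer="dqmsecvxk" (len 9), cursors c1@0 c2@2 c3@3 c4@5, authorship .........
After op 2 (insert('i')): buffer="idqimiseicvxk" (len 13), cursors c1@1 c2@4 c3@6 c4@9, authorship 1..2.3..4....
After op 3 (move_left): buffer="idqimiseicvxk" (len 13), cursors c1@0 c2@3 c3@5 c4@8, authorship 1..2.3..4....
After op 4 (delete): buffer="idiisicvxk" (len 10), cursors c1@0 c2@2 c3@3 c4@5, authorship 1.23.4....

Answer: 0 2 3 5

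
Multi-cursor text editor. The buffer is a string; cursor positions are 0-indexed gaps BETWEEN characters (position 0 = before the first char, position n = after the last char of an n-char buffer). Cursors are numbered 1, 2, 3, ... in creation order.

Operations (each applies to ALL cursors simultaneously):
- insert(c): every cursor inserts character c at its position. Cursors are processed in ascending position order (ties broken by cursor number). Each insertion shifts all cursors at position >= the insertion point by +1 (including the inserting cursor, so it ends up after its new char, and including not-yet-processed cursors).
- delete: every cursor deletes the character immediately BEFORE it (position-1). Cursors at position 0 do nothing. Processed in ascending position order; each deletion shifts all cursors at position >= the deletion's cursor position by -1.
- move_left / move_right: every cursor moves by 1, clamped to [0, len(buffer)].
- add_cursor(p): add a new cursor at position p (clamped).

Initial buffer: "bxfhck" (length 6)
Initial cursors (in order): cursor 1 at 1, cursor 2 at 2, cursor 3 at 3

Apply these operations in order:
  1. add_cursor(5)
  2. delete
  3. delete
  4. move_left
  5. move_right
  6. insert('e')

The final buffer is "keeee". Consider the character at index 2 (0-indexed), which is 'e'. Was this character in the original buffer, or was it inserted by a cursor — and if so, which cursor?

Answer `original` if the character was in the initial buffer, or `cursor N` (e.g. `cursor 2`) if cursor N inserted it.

Answer: cursor 2

Derivation:
After op 1 (add_cursor(5)): buffer="bxfhck" (len 6), cursors c1@1 c2@2 c3@3 c4@5, authorship ......
After op 2 (delete): buffer="hk" (len 2), cursors c1@0 c2@0 c3@0 c4@1, authorship ..
After op 3 (delete): buffer="k" (len 1), cursors c1@0 c2@0 c3@0 c4@0, authorship .
After op 4 (move_left): buffer="k" (len 1), cursors c1@0 c2@0 c3@0 c4@0, authorship .
After op 5 (move_right): buffer="k" (len 1), cursors c1@1 c2@1 c3@1 c4@1, authorship .
After op 6 (insert('e')): buffer="keeee" (len 5), cursors c1@5 c2@5 c3@5 c4@5, authorship .1234
Authorship (.=original, N=cursor N): . 1 2 3 4
Index 2: author = 2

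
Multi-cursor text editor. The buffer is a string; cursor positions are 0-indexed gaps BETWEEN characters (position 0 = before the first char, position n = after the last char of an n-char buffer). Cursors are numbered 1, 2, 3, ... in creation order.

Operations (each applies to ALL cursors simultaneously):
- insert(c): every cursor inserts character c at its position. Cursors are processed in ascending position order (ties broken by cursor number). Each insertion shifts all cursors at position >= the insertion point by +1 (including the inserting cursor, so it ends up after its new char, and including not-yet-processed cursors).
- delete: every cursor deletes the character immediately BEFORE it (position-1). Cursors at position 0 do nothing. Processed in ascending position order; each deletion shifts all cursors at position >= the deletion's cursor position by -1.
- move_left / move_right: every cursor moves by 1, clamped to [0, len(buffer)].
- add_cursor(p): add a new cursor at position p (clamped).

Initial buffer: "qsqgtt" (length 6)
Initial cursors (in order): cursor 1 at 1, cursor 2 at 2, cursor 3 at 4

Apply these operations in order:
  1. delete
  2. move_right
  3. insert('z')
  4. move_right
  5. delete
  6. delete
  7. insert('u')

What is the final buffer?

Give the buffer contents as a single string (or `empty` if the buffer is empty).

After op 1 (delete): buffer="qtt" (len 3), cursors c1@0 c2@0 c3@1, authorship ...
After op 2 (move_right): buffer="qtt" (len 3), cursors c1@1 c2@1 c3@2, authorship ...
After op 3 (insert('z')): buffer="qzztzt" (len 6), cursors c1@3 c2@3 c3@5, authorship .12.3.
After op 4 (move_right): buffer="qzztzt" (len 6), cursors c1@4 c2@4 c3@6, authorship .12.3.
After op 5 (delete): buffer="qzz" (len 3), cursors c1@2 c2@2 c3@3, authorship .13
After op 6 (delete): buffer="" (len 0), cursors c1@0 c2@0 c3@0, authorship 
After op 7 (insert('u')): buffer="uuu" (len 3), cursors c1@3 c2@3 c3@3, authorship 123

Answer: uuu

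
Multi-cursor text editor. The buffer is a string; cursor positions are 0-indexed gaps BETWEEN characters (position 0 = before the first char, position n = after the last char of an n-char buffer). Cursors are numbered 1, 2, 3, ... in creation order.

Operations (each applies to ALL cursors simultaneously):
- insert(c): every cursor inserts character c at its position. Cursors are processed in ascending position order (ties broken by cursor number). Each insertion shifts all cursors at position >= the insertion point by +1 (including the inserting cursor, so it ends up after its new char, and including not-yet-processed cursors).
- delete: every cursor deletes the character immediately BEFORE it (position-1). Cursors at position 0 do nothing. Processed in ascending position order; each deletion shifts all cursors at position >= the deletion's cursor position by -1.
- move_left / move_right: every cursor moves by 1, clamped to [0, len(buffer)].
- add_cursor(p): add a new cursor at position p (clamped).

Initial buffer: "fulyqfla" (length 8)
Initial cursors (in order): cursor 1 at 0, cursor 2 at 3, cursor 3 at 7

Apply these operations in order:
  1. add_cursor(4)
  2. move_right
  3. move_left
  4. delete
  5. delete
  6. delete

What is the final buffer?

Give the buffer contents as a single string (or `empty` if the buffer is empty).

After op 1 (add_cursor(4)): buffer="fulyqfla" (len 8), cursors c1@0 c2@3 c4@4 c3@7, authorship ........
After op 2 (move_right): buffer="fulyqfla" (len 8), cursors c1@1 c2@4 c4@5 c3@8, authorship ........
After op 3 (move_left): buffer="fulyqfla" (len 8), cursors c1@0 c2@3 c4@4 c3@7, authorship ........
After op 4 (delete): buffer="fuqfa" (len 5), cursors c1@0 c2@2 c4@2 c3@4, authorship .....
After op 5 (delete): buffer="qa" (len 2), cursors c1@0 c2@0 c4@0 c3@1, authorship ..
After op 6 (delete): buffer="a" (len 1), cursors c1@0 c2@0 c3@0 c4@0, authorship .

Answer: a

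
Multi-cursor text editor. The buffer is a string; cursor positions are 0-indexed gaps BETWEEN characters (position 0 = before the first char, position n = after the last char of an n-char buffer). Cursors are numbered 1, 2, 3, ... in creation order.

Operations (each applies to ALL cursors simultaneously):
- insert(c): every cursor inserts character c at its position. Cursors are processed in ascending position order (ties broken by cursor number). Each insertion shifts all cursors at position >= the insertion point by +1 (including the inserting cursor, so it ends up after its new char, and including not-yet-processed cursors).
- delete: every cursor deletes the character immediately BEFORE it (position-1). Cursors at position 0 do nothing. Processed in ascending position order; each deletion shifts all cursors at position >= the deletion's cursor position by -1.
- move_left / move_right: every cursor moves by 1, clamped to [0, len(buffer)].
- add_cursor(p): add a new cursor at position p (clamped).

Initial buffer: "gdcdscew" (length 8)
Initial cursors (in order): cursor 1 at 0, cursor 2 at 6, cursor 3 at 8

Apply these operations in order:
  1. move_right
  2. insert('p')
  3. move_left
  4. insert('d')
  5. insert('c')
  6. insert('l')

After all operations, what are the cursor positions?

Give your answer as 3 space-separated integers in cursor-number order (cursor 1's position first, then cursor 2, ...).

After op 1 (move_right): buffer="gdcdscew" (len 8), cursors c1@1 c2@7 c3@8, authorship ........
After op 2 (insert('p')): buffer="gpdcdscepwp" (len 11), cursors c1@2 c2@9 c3@11, authorship .1......2.3
After op 3 (move_left): buffer="gpdcdscepwp" (len 11), cursors c1@1 c2@8 c3@10, authorship .1......2.3
After op 4 (insert('d')): buffer="gdpdcdscedpwdp" (len 14), cursors c1@2 c2@10 c3@13, authorship .11......22.33
After op 5 (insert('c')): buffer="gdcpdcdscedcpwdcp" (len 17), cursors c1@3 c2@12 c3@16, authorship .111......222.333
After op 6 (insert('l')): buffer="gdclpdcdscedclpwdclp" (len 20), cursors c1@4 c2@14 c3@19, authorship .1111......2222.3333

Answer: 4 14 19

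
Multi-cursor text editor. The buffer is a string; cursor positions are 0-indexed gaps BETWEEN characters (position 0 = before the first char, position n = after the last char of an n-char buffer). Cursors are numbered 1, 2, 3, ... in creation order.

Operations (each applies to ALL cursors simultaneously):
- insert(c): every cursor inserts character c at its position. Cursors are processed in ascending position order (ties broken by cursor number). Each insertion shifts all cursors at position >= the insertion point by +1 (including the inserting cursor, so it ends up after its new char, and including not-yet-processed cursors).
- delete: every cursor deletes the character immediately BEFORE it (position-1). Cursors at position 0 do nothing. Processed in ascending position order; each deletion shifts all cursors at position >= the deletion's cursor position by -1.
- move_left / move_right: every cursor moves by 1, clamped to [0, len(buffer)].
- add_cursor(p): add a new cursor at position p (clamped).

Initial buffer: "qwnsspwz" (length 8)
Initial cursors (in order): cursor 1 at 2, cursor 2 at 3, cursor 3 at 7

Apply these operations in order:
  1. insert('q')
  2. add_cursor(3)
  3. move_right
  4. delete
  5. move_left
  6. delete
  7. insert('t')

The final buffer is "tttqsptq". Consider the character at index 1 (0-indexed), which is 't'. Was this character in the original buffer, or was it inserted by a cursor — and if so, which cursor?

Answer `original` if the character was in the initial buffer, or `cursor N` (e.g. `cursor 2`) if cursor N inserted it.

Answer: cursor 2

Derivation:
After op 1 (insert('q')): buffer="qwqnqsspwqz" (len 11), cursors c1@3 c2@5 c3@10, authorship ..1.2....3.
After op 2 (add_cursor(3)): buffer="qwqnqsspwqz" (len 11), cursors c1@3 c4@3 c2@5 c3@10, authorship ..1.2....3.
After op 3 (move_right): buffer="qwqnqsspwqz" (len 11), cursors c1@4 c4@4 c2@6 c3@11, authorship ..1.2....3.
After op 4 (delete): buffer="qwqspwq" (len 7), cursors c1@2 c4@2 c2@3 c3@7, authorship ..2...3
After op 5 (move_left): buffer="qwqspwq" (len 7), cursors c1@1 c4@1 c2@2 c3@6, authorship ..2...3
After op 6 (delete): buffer="qspq" (len 4), cursors c1@0 c2@0 c4@0 c3@3, authorship 2..3
After op 7 (insert('t')): buffer="tttqsptq" (len 8), cursors c1@3 c2@3 c4@3 c3@7, authorship 1242..33
Authorship (.=original, N=cursor N): 1 2 4 2 . . 3 3
Index 1: author = 2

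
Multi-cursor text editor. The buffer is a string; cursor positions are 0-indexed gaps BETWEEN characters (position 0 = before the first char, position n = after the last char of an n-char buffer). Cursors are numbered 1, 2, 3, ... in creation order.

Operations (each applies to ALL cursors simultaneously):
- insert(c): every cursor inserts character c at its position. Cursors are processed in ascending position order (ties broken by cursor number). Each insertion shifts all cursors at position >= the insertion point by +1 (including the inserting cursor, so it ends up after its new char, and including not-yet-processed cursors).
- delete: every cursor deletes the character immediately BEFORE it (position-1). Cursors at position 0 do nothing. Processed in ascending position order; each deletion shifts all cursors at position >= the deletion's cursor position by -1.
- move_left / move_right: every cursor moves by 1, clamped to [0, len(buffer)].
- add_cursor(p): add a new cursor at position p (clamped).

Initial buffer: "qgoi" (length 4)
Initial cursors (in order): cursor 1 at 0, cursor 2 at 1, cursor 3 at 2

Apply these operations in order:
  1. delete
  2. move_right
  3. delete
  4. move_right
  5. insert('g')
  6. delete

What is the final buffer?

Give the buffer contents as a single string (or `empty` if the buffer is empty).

After op 1 (delete): buffer="oi" (len 2), cursors c1@0 c2@0 c3@0, authorship ..
After op 2 (move_right): buffer="oi" (len 2), cursors c1@1 c2@1 c3@1, authorship ..
After op 3 (delete): buffer="i" (len 1), cursors c1@0 c2@0 c3@0, authorship .
After op 4 (move_right): buffer="i" (len 1), cursors c1@1 c2@1 c3@1, authorship .
After op 5 (insert('g')): buffer="iggg" (len 4), cursors c1@4 c2@4 c3@4, authorship .123
After op 6 (delete): buffer="i" (len 1), cursors c1@1 c2@1 c3@1, authorship .

Answer: i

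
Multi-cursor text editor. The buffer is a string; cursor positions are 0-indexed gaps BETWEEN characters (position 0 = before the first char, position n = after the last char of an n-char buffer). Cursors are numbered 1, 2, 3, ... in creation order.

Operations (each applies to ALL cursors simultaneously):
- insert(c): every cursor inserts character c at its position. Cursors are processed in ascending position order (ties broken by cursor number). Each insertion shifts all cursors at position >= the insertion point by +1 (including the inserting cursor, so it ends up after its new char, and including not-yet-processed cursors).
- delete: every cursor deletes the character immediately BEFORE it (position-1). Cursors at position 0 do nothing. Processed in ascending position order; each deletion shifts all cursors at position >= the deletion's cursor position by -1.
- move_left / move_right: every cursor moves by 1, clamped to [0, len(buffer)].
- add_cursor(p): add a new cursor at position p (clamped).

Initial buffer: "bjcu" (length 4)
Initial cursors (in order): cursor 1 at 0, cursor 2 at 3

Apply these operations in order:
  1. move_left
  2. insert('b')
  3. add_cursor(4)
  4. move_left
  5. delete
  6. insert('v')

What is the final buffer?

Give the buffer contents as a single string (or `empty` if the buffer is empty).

After op 1 (move_left): buffer="bjcu" (len 4), cursors c1@0 c2@2, authorship ....
After op 2 (insert('b')): buffer="bbjbcu" (len 6), cursors c1@1 c2@4, authorship 1..2..
After op 3 (add_cursor(4)): buffer="bbjbcu" (len 6), cursors c1@1 c2@4 c3@4, authorship 1..2..
After op 4 (move_left): buffer="bbjbcu" (len 6), cursors c1@0 c2@3 c3@3, authorship 1..2..
After op 5 (delete): buffer="bbcu" (len 4), cursors c1@0 c2@1 c3@1, authorship 12..
After op 6 (insert('v')): buffer="vbvvbcu" (len 7), cursors c1@1 c2@4 c3@4, authorship 11232..

Answer: vbvvbcu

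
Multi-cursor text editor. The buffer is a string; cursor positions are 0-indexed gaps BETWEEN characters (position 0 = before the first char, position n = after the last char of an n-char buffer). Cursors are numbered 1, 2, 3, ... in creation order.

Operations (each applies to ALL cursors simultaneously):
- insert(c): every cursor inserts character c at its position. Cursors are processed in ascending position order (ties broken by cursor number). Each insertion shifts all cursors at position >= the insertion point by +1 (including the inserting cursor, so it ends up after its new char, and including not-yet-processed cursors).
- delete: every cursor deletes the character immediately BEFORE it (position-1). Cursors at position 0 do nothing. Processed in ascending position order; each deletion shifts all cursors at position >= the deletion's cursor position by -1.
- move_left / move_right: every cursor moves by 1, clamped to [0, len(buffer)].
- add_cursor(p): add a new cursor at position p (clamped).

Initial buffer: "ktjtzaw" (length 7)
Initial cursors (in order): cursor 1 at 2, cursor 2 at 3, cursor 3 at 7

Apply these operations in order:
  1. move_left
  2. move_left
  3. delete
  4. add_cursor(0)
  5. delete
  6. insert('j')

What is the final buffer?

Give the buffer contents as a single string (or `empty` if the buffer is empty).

Answer: jjjtjjaw

Derivation:
After op 1 (move_left): buffer="ktjtzaw" (len 7), cursors c1@1 c2@2 c3@6, authorship .......
After op 2 (move_left): buffer="ktjtzaw" (len 7), cursors c1@0 c2@1 c3@5, authorship .......
After op 3 (delete): buffer="tjtaw" (len 5), cursors c1@0 c2@0 c3@3, authorship .....
After op 4 (add_cursor(0)): buffer="tjtaw" (len 5), cursors c1@0 c2@0 c4@0 c3@3, authorship .....
After op 5 (delete): buffer="tjaw" (len 4), cursors c1@0 c2@0 c4@0 c3@2, authorship ....
After op 6 (insert('j')): buffer="jjjtjjaw" (len 8), cursors c1@3 c2@3 c4@3 c3@6, authorship 124..3..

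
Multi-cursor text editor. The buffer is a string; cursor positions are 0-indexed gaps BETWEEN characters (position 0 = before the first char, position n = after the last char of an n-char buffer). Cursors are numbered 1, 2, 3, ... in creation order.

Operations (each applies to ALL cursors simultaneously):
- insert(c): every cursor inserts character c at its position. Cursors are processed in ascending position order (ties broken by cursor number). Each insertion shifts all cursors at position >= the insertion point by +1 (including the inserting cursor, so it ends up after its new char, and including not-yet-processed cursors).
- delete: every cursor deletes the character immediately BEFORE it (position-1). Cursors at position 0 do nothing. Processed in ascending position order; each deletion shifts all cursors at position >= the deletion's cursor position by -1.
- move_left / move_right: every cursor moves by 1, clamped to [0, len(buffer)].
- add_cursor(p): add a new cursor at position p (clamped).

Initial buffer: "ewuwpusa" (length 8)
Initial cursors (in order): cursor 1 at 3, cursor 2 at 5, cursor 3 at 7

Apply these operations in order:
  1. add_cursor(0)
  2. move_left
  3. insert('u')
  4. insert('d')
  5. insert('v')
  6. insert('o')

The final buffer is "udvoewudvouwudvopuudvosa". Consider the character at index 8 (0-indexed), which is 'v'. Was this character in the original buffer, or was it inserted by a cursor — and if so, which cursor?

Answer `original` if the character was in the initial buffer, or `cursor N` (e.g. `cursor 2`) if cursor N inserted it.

Answer: cursor 1

Derivation:
After op 1 (add_cursor(0)): buffer="ewuwpusa" (len 8), cursors c4@0 c1@3 c2@5 c3@7, authorship ........
After op 2 (move_left): buffer="ewuwpusa" (len 8), cursors c4@0 c1@2 c2@4 c3@6, authorship ........
After op 3 (insert('u')): buffer="uewuuwupuusa" (len 12), cursors c4@1 c1@4 c2@7 c3@10, authorship 4..1..2..3..
After op 4 (insert('d')): buffer="udewuduwudpuudsa" (len 16), cursors c4@2 c1@6 c2@10 c3@14, authorship 44..11..22..33..
After op 5 (insert('v')): buffer="udvewudvuwudvpuudvsa" (len 20), cursors c4@3 c1@8 c2@13 c3@18, authorship 444..111..222..333..
After op 6 (insert('o')): buffer="udvoewudvouwudvopuudvosa" (len 24), cursors c4@4 c1@10 c2@16 c3@22, authorship 4444..1111..2222..3333..
Authorship (.=original, N=cursor N): 4 4 4 4 . . 1 1 1 1 . . 2 2 2 2 . . 3 3 3 3 . .
Index 8: author = 1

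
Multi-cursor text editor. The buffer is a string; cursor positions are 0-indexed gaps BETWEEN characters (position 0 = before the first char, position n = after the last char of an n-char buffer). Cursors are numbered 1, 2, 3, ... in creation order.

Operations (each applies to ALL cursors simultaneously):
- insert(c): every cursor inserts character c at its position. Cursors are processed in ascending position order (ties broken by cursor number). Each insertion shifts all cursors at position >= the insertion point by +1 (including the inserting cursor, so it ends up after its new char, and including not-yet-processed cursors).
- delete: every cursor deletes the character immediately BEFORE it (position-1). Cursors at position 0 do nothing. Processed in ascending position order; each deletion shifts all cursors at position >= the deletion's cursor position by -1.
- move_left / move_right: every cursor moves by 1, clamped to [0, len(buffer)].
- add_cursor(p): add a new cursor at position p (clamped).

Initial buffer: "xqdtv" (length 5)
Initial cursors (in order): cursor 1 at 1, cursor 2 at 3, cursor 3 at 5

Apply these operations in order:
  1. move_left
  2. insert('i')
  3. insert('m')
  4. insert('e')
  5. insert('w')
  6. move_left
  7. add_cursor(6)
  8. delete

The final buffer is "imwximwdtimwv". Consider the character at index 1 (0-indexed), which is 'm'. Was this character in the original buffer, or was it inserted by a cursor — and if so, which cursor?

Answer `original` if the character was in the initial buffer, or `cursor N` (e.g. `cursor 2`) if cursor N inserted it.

Answer: cursor 1

Derivation:
After op 1 (move_left): buffer="xqdtv" (len 5), cursors c1@0 c2@2 c3@4, authorship .....
After op 2 (insert('i')): buffer="ixqidtiv" (len 8), cursors c1@1 c2@4 c3@7, authorship 1..2..3.
After op 3 (insert('m')): buffer="imxqimdtimv" (len 11), cursors c1@2 c2@6 c3@10, authorship 11..22..33.
After op 4 (insert('e')): buffer="imexqimedtimev" (len 14), cursors c1@3 c2@8 c3@13, authorship 111..222..333.
After op 5 (insert('w')): buffer="imewxqimewdtimewv" (len 17), cursors c1@4 c2@10 c3@16, authorship 1111..2222..3333.
After op 6 (move_left): buffer="imewxqimewdtimewv" (len 17), cursors c1@3 c2@9 c3@15, authorship 1111..2222..3333.
After op 7 (add_cursor(6)): buffer="imewxqimewdtimewv" (len 17), cursors c1@3 c4@6 c2@9 c3@15, authorship 1111..2222..3333.
After op 8 (delete): buffer="imwximwdtimwv" (len 13), cursors c1@2 c4@4 c2@6 c3@11, authorship 111.222..333.
Authorship (.=original, N=cursor N): 1 1 1 . 2 2 2 . . 3 3 3 .
Index 1: author = 1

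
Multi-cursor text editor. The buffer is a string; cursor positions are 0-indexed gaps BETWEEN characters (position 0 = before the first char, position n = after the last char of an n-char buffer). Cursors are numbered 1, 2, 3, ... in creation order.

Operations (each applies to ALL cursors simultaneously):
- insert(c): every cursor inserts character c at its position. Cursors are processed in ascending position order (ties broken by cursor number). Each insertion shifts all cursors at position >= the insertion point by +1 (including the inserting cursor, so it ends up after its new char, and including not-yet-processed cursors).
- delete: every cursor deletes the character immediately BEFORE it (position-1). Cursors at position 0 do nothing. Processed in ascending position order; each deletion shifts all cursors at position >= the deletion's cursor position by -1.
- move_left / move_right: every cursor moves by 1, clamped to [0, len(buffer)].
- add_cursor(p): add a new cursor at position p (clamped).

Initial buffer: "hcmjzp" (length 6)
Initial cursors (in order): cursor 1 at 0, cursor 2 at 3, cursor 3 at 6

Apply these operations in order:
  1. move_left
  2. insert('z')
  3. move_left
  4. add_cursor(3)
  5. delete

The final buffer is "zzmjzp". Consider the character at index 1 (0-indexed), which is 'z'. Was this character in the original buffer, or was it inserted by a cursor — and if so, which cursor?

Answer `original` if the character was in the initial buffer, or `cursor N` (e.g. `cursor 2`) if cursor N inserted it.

After op 1 (move_left): buffer="hcmjzp" (len 6), cursors c1@0 c2@2 c3@5, authorship ......
After op 2 (insert('z')): buffer="zhczmjzzp" (len 9), cursors c1@1 c2@4 c3@8, authorship 1..2...3.
After op 3 (move_left): buffer="zhczmjzzp" (len 9), cursors c1@0 c2@3 c3@7, authorship 1..2...3.
After op 4 (add_cursor(3)): buffer="zhczmjzzp" (len 9), cursors c1@0 c2@3 c4@3 c3@7, authorship 1..2...3.
After op 5 (delete): buffer="zzmjzp" (len 6), cursors c1@0 c2@1 c4@1 c3@4, authorship 12..3.
Authorship (.=original, N=cursor N): 1 2 . . 3 .
Index 1: author = 2

Answer: cursor 2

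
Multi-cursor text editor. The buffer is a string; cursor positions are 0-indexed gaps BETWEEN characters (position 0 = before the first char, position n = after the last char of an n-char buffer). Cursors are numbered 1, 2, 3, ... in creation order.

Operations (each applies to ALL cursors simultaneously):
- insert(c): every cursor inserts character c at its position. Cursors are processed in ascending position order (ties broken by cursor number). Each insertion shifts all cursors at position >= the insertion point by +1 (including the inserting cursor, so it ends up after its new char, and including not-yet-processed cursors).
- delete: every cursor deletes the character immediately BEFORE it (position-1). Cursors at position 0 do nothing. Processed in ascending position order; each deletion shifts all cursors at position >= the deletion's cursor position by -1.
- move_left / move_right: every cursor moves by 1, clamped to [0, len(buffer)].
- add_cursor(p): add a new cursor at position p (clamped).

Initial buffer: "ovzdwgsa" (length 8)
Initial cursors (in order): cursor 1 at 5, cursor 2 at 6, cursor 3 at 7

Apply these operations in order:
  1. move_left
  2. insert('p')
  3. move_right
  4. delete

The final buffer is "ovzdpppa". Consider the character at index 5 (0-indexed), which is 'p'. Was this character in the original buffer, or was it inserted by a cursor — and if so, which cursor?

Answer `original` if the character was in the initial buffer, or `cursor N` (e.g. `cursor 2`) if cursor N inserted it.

After op 1 (move_left): buffer="ovzdwgsa" (len 8), cursors c1@4 c2@5 c3@6, authorship ........
After op 2 (insert('p')): buffer="ovzdpwpgpsa" (len 11), cursors c1@5 c2@7 c3@9, authorship ....1.2.3..
After op 3 (move_right): buffer="ovzdpwpgpsa" (len 11), cursors c1@6 c2@8 c3@10, authorship ....1.2.3..
After op 4 (delete): buffer="ovzdpppa" (len 8), cursors c1@5 c2@6 c3@7, authorship ....123.
Authorship (.=original, N=cursor N): . . . . 1 2 3 .
Index 5: author = 2

Answer: cursor 2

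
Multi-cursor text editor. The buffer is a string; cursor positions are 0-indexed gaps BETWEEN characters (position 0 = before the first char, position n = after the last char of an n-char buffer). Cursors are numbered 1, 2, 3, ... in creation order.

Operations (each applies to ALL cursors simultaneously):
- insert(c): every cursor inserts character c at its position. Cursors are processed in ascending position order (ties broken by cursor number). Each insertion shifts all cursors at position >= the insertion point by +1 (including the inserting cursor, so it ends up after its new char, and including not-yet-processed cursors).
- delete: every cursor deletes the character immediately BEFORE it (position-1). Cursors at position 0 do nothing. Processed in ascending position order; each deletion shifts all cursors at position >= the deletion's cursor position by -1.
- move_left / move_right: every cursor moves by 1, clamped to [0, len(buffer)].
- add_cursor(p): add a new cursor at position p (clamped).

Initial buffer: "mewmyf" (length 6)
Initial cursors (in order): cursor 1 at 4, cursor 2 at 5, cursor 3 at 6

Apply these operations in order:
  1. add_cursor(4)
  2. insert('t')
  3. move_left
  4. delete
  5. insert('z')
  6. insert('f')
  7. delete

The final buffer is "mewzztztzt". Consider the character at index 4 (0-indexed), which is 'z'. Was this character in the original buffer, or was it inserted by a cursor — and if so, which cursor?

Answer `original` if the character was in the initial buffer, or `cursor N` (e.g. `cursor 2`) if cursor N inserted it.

Answer: cursor 4

Derivation:
After op 1 (add_cursor(4)): buffer="mewmyf" (len 6), cursors c1@4 c4@4 c2@5 c3@6, authorship ......
After op 2 (insert('t')): buffer="mewmttytft" (len 10), cursors c1@6 c4@6 c2@8 c3@10, authorship ....14.2.3
After op 3 (move_left): buffer="mewmttytft" (len 10), cursors c1@5 c4@5 c2@7 c3@9, authorship ....14.2.3
After op 4 (delete): buffer="mewttt" (len 6), cursors c1@3 c4@3 c2@4 c3@5, authorship ...423
After op 5 (insert('z')): buffer="mewzztztzt" (len 10), cursors c1@5 c4@5 c2@7 c3@9, authorship ...1442233
After op 6 (insert('f')): buffer="mewzzfftzftzft" (len 14), cursors c1@7 c4@7 c2@10 c3@13, authorship ...14144222333
After op 7 (delete): buffer="mewzztztzt" (len 10), cursors c1@5 c4@5 c2@7 c3@9, authorship ...1442233
Authorship (.=original, N=cursor N): . . . 1 4 4 2 2 3 3
Index 4: author = 4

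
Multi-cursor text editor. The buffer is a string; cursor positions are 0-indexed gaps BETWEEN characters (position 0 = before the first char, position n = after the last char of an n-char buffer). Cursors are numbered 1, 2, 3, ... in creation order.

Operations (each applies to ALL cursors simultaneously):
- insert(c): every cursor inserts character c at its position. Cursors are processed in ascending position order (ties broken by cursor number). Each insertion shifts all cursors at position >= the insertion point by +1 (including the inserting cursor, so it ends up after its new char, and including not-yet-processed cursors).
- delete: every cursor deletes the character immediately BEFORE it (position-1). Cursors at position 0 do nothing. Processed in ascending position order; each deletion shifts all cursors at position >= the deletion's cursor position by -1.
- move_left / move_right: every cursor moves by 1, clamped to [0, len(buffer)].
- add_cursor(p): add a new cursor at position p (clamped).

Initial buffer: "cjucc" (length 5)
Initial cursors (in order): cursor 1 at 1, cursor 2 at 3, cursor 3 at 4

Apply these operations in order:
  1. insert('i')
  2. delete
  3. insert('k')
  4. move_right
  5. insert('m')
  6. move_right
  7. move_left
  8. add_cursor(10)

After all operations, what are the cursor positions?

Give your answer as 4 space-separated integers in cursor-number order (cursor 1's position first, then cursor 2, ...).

Answer: 4 8 10 10

Derivation:
After op 1 (insert('i')): buffer="cijuicic" (len 8), cursors c1@2 c2@5 c3@7, authorship .1..2.3.
After op 2 (delete): buffer="cjucc" (len 5), cursors c1@1 c2@3 c3@4, authorship .....
After op 3 (insert('k')): buffer="ckjukckc" (len 8), cursors c1@2 c2@5 c3@7, authorship .1..2.3.
After op 4 (move_right): buffer="ckjukckc" (len 8), cursors c1@3 c2@6 c3@8, authorship .1..2.3.
After op 5 (insert('m')): buffer="ckjmukcmkcm" (len 11), cursors c1@4 c2@8 c3@11, authorship .1.1.2.23.3
After op 6 (move_right): buffer="ckjmukcmkcm" (len 11), cursors c1@5 c2@9 c3@11, authorship .1.1.2.23.3
After op 7 (move_left): buffer="ckjmukcmkcm" (len 11), cursors c1@4 c2@8 c3@10, authorship .1.1.2.23.3
After op 8 (add_cursor(10)): buffer="ckjmukcmkcm" (len 11), cursors c1@4 c2@8 c3@10 c4@10, authorship .1.1.2.23.3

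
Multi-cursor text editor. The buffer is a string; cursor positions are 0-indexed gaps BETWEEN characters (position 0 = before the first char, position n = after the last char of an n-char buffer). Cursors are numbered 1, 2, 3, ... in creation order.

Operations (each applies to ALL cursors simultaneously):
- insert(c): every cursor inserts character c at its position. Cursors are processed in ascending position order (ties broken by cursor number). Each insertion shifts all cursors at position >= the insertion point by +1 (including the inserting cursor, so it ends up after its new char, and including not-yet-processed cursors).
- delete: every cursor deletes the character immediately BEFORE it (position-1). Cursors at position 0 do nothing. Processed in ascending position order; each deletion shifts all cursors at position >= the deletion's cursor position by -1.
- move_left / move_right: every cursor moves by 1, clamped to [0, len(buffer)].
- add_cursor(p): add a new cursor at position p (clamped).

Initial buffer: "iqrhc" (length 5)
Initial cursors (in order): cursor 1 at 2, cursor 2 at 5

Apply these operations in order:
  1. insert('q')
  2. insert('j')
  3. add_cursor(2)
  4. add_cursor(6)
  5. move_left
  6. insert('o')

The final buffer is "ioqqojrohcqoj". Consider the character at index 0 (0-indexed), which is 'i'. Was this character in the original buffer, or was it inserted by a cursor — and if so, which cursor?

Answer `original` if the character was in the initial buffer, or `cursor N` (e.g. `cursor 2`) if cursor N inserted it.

After op 1 (insert('q')): buffer="iqqrhcq" (len 7), cursors c1@3 c2@7, authorship ..1...2
After op 2 (insert('j')): buffer="iqqjrhcqj" (len 9), cursors c1@4 c2@9, authorship ..11...22
After op 3 (add_cursor(2)): buffer="iqqjrhcqj" (len 9), cursors c3@2 c1@4 c2@9, authorship ..11...22
After op 4 (add_cursor(6)): buffer="iqqjrhcqj" (len 9), cursors c3@2 c1@4 c4@6 c2@9, authorship ..11...22
After op 5 (move_left): buffer="iqqjrhcqj" (len 9), cursors c3@1 c1@3 c4@5 c2@8, authorship ..11...22
After op 6 (insert('o')): buffer="ioqqojrohcqoj" (len 13), cursors c3@2 c1@5 c4@8 c2@12, authorship .3.111.4..222
Authorship (.=original, N=cursor N): . 3 . 1 1 1 . 4 . . 2 2 2
Index 0: author = original

Answer: original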